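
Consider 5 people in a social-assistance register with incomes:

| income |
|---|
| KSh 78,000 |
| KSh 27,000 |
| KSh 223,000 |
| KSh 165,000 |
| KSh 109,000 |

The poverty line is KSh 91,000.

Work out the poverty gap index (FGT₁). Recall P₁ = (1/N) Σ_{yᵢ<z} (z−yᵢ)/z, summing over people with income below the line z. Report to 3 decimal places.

Below z: KSh 27,000, KSh 78,000 (q = 2 of N = 5).
Shortfall ratios: (91000−27000)/91000 = 0.7033; (91000−78000)/91000 = 0.1429.
Σ = 0.846154. Dividing by the full population N = 5 gives P₁ = 0.169.

0.169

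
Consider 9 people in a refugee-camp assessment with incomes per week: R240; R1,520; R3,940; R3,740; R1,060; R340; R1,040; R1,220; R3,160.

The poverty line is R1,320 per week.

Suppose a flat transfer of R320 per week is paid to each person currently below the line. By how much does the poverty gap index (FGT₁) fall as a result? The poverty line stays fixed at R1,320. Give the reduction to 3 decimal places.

0.108

Before: below the line — R240, R340, R1,040, R1,060, R1,220; poverty gap index (FGT₁) = 0.22727.
After the R320 transfer: below the line — R560, R660; poverty gap index (FGT₁) = 0.11953.
Reduction = 0.22727 − 0.11953 = 0.108.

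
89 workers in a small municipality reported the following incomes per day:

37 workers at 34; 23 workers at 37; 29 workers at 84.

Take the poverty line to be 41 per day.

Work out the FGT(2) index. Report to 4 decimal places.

0.0146

Incomes under z: 37×34, 23×37 (q = 60 of N = 89).
Relative gaps: (41−34)/41 = 0.1707 (×37); (41−37)/41 = 0.0976 (×23).
Squared: 0.0291 (×37); 0.0095 (×23).
Sum = 1.297442; P₂ = 1.297442 / 89 = 0.0146.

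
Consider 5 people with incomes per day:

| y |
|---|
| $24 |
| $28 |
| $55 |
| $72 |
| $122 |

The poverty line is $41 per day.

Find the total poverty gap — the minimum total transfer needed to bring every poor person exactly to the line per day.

$30

Below z: $24, $28 (q = 2 of N = 5).
Individual gaps: 41−24 = 17; 41−28 = 13.
Aggregate gap = $30.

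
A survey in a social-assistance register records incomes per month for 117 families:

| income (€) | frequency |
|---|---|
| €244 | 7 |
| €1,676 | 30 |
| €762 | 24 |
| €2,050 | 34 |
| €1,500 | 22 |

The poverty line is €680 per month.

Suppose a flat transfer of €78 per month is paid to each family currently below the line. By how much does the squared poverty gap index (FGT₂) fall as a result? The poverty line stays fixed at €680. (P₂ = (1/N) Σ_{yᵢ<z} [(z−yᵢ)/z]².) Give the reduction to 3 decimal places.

0.008

Before: below the line — 7×€244; squared poverty gap index (FGT₂) = 0.02460.
After the €78 transfer: below the line — 7×€322; squared poverty gap index (FGT₂) = 0.01658.
Reduction = 0.02460 − 0.01658 = 0.008.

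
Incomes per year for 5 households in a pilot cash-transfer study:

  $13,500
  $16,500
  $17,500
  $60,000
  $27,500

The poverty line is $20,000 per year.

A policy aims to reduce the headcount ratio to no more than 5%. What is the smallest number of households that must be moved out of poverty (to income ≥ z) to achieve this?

3

3 of the 5 households are poor, so H = 3/5 = 0.600.
A headcount ratio of at most 5% allows at most ⌊0.05 × 5⌋ = 0 poor households.
So at least 3 − 0 = 3 must be lifted.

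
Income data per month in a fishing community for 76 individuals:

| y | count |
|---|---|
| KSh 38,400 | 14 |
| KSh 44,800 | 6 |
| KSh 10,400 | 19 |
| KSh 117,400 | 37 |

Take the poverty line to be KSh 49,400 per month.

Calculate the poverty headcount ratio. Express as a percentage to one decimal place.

51.3%

39 of the 76 individuals have income below KSh 49,400.
H = 39/76 = 51.3%.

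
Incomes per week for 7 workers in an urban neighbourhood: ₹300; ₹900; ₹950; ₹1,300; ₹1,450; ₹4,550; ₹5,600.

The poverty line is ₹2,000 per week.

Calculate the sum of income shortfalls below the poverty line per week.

Below z: ₹300, ₹900, ₹950, ₹1,300, ₹1,450 (q = 5 of N = 7).
Individual gaps: 2000−300 = 1700; 2000−900 = 1100; 2000−950 = 1050; 2000−1300 = 700; 2000−1450 = 550.
Aggregate gap = ₹5,100.

₹5,100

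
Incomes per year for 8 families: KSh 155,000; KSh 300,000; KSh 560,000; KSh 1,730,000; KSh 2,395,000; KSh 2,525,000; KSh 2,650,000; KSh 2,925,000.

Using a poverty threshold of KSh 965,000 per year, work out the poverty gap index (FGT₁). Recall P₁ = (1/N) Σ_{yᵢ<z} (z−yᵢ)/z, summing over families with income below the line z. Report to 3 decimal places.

0.244

Below z: KSh 155,000, KSh 300,000, KSh 560,000 (q = 3 of N = 8).
Relative gaps: (965000−155000)/965000 = 0.8394; (965000−300000)/965000 = 0.6891; (965000−560000)/965000 = 0.4197.
Sum of shortfalls = 1.948187; P₁ averages over all N: 1.948187 / 8 = 0.244.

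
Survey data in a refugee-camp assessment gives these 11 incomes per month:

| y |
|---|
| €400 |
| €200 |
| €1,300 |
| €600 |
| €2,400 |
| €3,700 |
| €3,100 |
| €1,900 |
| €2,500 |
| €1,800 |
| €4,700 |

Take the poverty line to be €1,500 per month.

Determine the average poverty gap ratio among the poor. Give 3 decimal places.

Below the line: €200, €400, €600, €1,300 (q = 4 of N = 11).
Shortfall ratios (z−y)/z: 0.8667, 0.7333, 0.6000, 0.1333; sum = 2.333333.
I averages over the q = 4 poor units only: 2.333333 / 4 = 0.583.

0.583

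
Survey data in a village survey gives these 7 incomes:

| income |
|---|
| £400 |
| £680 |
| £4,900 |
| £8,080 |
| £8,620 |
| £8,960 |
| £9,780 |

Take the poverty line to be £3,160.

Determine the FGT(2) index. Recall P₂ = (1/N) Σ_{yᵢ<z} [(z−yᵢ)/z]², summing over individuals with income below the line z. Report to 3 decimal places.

0.197

Incomes under z: £400, £680 (q = 2 of N = 7).
Gap ratios (z−y)/z: (3160−400)/3160 = 0.8734; (3160−680)/3160 = 0.7848.
Squared: 0.7629; 0.6159.
Sum = 1.378785; P₂ = 1.378785 / 7 = 0.197.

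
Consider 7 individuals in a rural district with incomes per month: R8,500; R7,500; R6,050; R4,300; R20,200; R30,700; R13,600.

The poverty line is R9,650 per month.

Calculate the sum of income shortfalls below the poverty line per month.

R12,250

Incomes under z: R4,300, R6,050, R7,500, R8,500 (q = 4 of N = 7).
Individual gaps: 9650−4300 = 5350; 9650−6050 = 3600; 9650−7500 = 2150; 9650−8500 = 1150.
Aggregate gap = R12,250.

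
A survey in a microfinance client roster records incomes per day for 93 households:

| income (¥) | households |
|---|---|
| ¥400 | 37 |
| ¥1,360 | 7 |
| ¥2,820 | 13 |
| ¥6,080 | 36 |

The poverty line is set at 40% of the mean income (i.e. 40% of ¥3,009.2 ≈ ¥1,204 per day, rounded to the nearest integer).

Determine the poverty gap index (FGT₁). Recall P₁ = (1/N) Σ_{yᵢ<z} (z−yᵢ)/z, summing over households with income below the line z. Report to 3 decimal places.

Incomes under z: 37×¥400 (q = 37 of N = 93).
Shortfall ratios: (1204−400)/1204 = 0.6678 (×37).
Σ = 24.707641. Dividing by the full population N = 93 gives P₁ = 0.266.

0.266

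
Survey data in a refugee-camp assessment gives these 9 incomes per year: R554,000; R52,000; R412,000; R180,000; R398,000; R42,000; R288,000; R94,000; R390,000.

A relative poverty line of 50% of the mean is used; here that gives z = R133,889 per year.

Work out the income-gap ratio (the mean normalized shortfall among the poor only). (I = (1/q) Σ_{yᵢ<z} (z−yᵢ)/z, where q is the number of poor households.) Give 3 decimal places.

Below z: R42,000, R52,000, R94,000 (q = 3 of N = 9).
Shortfall ratios (z−y)/z: 0.6863, 0.6116, 0.2979; sum = 1.595852.
I averages over the q = 3 poor units only: 1.595852 / 3 = 0.532.

0.532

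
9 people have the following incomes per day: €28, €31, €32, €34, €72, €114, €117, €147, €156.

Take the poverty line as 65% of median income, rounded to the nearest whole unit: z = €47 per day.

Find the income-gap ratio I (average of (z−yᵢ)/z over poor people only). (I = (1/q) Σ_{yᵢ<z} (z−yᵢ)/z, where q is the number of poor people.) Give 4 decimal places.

Incomes under z: €28, €31, €32, €34 (q = 4 of N = 9).
Shortfall ratios (z−y)/z: 0.4043, 0.3404, 0.3191, 0.2766; sum = 1.340426.
I averages over the q = 4 poor units only: 1.340426 / 4 = 0.3351.

0.3351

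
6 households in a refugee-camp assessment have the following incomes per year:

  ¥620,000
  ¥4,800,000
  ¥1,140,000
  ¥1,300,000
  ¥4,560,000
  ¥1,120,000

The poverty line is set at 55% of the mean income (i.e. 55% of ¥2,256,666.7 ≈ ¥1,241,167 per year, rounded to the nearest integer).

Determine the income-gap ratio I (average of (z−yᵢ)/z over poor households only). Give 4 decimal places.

0.2265

Below z: ¥620,000, ¥1,120,000, ¥1,140,000 (q = 3 of N = 6).
Shortfall ratios (z−y)/z: 0.5005, 0.0976, 0.0815; sum = 0.679603.
I averages over the q = 3 poor units only: 0.679603 / 3 = 0.2265.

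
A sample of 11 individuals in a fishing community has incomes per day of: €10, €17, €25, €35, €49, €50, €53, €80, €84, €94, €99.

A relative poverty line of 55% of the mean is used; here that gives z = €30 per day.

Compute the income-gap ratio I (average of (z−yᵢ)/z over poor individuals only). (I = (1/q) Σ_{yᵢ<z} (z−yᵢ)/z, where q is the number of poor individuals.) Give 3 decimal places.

Incomes under z: €10, €17, €25 (q = 3 of N = 11).
Relative gaps: 0.6667, 0.4333, 0.1667; sum = 1.266667.
I averages over the q = 3 poor units only: 1.266667 / 3 = 0.422.

0.422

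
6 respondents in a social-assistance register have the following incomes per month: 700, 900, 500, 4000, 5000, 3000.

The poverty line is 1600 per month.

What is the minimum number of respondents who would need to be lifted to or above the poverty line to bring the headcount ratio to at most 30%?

2

Currently q = 3 of N = 6 are below the line (H = 0.500).
A headcount ratio of at most 30% allows at most ⌊0.30 × 6⌋ = 1 poor respondents.
So at least 3 − 1 = 2 must be lifted.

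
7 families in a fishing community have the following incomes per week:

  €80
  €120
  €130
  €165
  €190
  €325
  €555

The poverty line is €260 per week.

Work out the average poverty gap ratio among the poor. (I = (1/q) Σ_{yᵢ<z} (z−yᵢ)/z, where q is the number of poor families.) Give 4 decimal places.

0.4731

Below the line: €80, €120, €130, €165, €190 (q = 5 of N = 7).
Shortfall ratios (z−y)/z: 0.6923, 0.5385, 0.5000, 0.3654, 0.2692; sum = 2.365385.
I averages over the q = 5 poor units only: 2.365385 / 5 = 0.4731.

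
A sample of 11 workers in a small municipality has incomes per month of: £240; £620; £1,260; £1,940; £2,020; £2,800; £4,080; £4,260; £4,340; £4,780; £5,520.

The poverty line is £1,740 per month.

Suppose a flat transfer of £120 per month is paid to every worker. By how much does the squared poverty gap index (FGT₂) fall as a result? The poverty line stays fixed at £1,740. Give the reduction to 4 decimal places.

Before: below the line — £240, £620, £1,260; squared poverty gap index (FGT₂) = 0.112144.
After the £120 transfer: below the line — £360, £740, £1,380; squared poverty gap index (FGT₂) = 0.091101.
Reduction = 0.112144 − 0.091101 = 0.0210.

0.0210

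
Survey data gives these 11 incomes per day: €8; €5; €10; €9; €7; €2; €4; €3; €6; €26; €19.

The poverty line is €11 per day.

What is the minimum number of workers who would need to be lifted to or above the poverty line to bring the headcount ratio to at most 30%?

6

Currently q = 9 of N = 11 are below the line (H = 0.818).
A headcount ratio of at most 30% allows at most ⌊0.30 × 11⌋ = 3 poor workers.
So at least 9 − 3 = 6 must be lifted.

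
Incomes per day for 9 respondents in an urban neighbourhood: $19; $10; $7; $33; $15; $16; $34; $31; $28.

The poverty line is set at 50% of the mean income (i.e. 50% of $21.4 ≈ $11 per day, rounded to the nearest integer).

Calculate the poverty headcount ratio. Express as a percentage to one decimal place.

2 of the 9 respondents have income below $11.
H = 2/9 = 22.2%.

22.2%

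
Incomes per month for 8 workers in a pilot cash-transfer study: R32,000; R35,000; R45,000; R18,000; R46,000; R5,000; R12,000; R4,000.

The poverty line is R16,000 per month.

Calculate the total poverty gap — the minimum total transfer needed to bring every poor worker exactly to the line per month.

R27,000

Poor units: R4,000, R5,000, R12,000 (q = 3 of N = 8).
Individual gaps: 16000−4000 = 12000; 16000−5000 = 11000; 16000−12000 = 4000.
Aggregate gap = R27,000.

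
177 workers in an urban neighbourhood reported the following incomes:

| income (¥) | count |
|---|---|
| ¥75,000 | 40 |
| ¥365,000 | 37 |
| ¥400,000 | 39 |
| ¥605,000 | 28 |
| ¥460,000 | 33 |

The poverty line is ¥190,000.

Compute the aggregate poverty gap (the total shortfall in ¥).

Incomes under z: 40×¥75,000 (q = 40 of N = 177).
Individual gaps: 40×(190000−75000) = 4600000.
Aggregate gap = ¥4,600,000.

¥4,600,000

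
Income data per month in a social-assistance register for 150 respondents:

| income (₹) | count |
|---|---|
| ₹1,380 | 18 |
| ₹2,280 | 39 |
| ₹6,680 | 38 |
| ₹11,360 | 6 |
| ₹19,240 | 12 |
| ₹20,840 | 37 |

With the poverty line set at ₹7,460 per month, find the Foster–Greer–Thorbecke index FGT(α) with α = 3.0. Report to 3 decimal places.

0.152

Incomes under z: 18×₹1,380, 39×₹2,280, 38×₹6,680 (q = 95 of N = 150).
Shortfall ratios: (7460−1380)/7460 = 0.8150 (×18); (7460−2280)/7460 = 0.6944 (×39); (7460−6680)/7460 = 0.1046 (×38).
Raised to α = 3.0: 0.54137 (×18); 0.33479 (×39); 0.00114 (×38).
Sum = 22.844917; FGT(3.0) = 22.844917 / 150 = 0.152.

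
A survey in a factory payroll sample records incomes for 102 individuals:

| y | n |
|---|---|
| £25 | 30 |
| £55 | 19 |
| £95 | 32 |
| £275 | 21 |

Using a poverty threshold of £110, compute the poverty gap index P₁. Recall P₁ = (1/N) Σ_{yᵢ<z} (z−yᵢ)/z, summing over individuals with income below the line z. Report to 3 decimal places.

0.363

Below z: 30×£25, 19×£55, 32×£95 (q = 81 of N = 102).
Gap ratios (z−y)/z: (110−25)/110 = 0.7727 (×30); (110−55)/110 = 0.5000 (×19); (110−95)/110 = 0.1364 (×32).
Sum of shortfalls = 37.045455; P₁ averages over all N: 37.045455 / 102 = 0.363.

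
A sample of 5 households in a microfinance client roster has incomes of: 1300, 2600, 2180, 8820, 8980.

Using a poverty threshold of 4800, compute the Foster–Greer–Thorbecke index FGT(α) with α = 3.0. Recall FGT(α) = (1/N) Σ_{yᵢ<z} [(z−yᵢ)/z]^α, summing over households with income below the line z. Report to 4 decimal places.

0.1293

Below z: 1300, 2180, 2600 (q = 3 of N = 5).
Normalized shortfalls: (4800−1300)/4800 = 0.7292; (4800−2180)/4800 = 0.5458; (4800−2600)/4800 = 0.4583.
Raised to α = 3.0: 0.38769; 0.16262; 0.09628.
Sum = 0.646590; FGT(3.0) = 0.646590 / 5 = 0.1293.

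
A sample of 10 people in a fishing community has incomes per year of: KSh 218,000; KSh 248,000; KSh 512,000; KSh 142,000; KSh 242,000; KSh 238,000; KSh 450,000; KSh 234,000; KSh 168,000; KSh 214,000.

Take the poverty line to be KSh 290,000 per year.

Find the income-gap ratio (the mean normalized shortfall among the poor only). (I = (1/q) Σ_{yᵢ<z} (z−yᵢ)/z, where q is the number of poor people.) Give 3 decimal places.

0.266

Below z: KSh 142,000, KSh 168,000, KSh 214,000, KSh 218,000, KSh 234,000, KSh 238,000, KSh 242,000, KSh 248,000 (q = 8 of N = 10).
Shortfall ratios (z−y)/z: 0.5103, 0.4207, 0.2621, 0.2483, 0.1931, 0.1793, 0.1655, 0.1448; sum = 2.124138.
I averages over the q = 8 poor units only: 2.124138 / 8 = 0.266.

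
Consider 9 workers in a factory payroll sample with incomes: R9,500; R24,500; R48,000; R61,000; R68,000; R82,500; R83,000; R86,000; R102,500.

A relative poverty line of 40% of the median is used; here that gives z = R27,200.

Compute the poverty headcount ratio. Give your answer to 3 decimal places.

0.222

2 of the 9 workers have income below R27,200.
H = 2/9 = 0.222.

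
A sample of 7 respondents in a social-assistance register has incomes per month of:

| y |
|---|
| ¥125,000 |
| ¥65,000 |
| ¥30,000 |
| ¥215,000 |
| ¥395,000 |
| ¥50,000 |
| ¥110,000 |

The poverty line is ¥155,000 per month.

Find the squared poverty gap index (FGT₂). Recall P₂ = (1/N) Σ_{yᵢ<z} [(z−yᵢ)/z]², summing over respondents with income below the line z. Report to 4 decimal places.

Incomes under z: ¥30,000, ¥50,000, ¥65,000, ¥110,000, ¥125,000 (q = 5 of N = 7).
Normalized shortfalls: (155000−30000)/155000 = 0.8065; (155000−50000)/155000 = 0.6774; (155000−65000)/155000 = 0.5806; (155000−110000)/155000 = 0.2903; (155000−125000)/155000 = 0.1935.
Squared: 0.6504; 0.4589; 0.3371; 0.0843; 0.0375.
Sum = 1.568158; P₂ = 1.568158 / 7 = 0.2240.

0.2240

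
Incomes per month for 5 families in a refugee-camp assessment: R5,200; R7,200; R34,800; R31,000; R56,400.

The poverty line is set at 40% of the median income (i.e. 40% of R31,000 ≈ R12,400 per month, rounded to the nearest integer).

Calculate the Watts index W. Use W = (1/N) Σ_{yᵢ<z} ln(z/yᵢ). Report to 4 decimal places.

Poor units: R5,200, R7,200 (q = 2 of N = 5).
ln(z/y) terms: ln(12400/5200) = 0.8690; ln(12400/7200) = 0.5436.
W = 1.412653 / 5 = 0.2825.

0.2825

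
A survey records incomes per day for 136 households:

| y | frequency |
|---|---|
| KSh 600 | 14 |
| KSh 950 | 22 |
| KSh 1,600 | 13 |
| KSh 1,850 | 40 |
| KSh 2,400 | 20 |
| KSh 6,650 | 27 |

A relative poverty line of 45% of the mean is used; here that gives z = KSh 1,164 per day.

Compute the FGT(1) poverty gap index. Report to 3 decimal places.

Poor units: 14×KSh 600, 22×KSh 950 (q = 36 of N = 136).
Shortfall ratios: (1164−600)/1164 = 0.4845 (×14); (1164−950)/1164 = 0.1838 (×22).
Σ = 10.828179. Dividing by the full population N = 136 gives P₁ = 0.080.

0.080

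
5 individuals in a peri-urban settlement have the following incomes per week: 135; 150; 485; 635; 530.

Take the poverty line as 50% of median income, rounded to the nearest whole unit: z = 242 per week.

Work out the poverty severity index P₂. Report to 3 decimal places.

0.068

Poor units: 135, 150 (q = 2 of N = 5).
Relative gaps: (242−135)/242 = 0.4421; (242−150)/242 = 0.3802.
Squared: 0.1955; 0.1445.
Sum = 0.340021; P₂ = 0.340021 / 5 = 0.068.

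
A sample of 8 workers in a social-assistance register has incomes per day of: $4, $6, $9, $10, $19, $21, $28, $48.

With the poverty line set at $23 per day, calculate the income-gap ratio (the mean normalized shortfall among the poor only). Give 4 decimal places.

Incomes under z: $4, $6, $9, $10, $19, $21 (q = 6 of N = 8).
Relative gaps: 0.8261, 0.7391, 0.6087, 0.5652, 0.1739, 0.0870; sum = 3.000000.
I averages over the q = 6 poor units only: 3.000000 / 6 = 0.5000.

0.5000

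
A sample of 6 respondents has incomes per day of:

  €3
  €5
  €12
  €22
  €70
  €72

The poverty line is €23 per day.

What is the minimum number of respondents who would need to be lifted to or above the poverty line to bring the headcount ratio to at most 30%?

3

Currently q = 4 of N = 6 are below the line (H = 0.667).
A headcount ratio of at most 30% allows at most ⌊0.30 × 6⌋ = 1 poor respondents.
So at least 4 − 1 = 3 must be lifted.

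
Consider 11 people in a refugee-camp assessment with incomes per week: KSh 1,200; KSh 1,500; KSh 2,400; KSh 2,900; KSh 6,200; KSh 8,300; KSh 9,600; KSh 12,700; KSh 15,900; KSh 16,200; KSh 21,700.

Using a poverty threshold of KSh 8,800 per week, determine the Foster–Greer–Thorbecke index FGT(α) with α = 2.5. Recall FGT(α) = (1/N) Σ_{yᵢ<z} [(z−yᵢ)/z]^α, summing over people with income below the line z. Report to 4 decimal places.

0.1988

Below z: KSh 1,200, KSh 1,500, KSh 2,400, KSh 2,900, KSh 6,200, KSh 8,300 (q = 6 of N = 11).
Normalized shortfalls: (8800−1200)/8800 = 0.8636; (8800−1500)/8800 = 0.8295; (8800−2400)/8800 = 0.7273; (8800−2900)/8800 = 0.6705; (8800−6200)/8800 = 0.2955; (8800−8300)/8800 = 0.0568.
Raised to α = 2.5: 0.69315; 0.62676; 0.45107; 0.36806; 0.04745; 0.00077.
Sum = 2.187261; FGT(2.5) = 2.187261 / 11 = 0.1988.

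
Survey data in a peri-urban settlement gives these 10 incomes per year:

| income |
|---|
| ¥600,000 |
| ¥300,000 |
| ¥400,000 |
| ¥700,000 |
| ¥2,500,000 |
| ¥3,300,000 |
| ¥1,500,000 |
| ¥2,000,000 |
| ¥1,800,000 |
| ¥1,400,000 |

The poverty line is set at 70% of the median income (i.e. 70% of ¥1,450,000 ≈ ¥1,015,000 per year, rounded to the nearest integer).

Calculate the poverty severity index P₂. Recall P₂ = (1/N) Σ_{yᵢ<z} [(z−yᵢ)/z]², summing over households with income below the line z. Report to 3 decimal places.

0.113

Below z: ¥300,000, ¥400,000, ¥600,000, ¥700,000 (q = 4 of N = 10).
Gap ratios (z−y)/z: (1015000−300000)/1015000 = 0.7044; (1015000−400000)/1015000 = 0.6059; (1015000−600000)/1015000 = 0.4089; (1015000−700000)/1015000 = 0.3103.
Squared: 0.4962; 0.3671; 0.1672; 0.0963.
Sum = 1.126841; P₂ = 1.126841 / 10 = 0.113.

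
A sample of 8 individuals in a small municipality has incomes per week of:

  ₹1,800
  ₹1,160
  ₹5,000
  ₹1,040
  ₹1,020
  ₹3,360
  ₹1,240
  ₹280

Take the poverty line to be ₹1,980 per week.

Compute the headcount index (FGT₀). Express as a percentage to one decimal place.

6 of the 8 individuals have income below ₹1,980.
H = 6/8 = 75.0%.

75.0%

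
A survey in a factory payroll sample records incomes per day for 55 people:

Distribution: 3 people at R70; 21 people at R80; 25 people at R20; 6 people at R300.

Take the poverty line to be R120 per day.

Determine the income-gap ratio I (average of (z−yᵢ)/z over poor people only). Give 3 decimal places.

0.594

Below z: 25×R20, 3×R70, 21×R80 (q = 49 of N = 55).
Relative gaps: 0.8333 (×25), 0.4167 (×3), 0.3333 (×21); sum = 29.083333.
I averages over the q = 49 poor units only: 29.083333 / 49 = 0.594.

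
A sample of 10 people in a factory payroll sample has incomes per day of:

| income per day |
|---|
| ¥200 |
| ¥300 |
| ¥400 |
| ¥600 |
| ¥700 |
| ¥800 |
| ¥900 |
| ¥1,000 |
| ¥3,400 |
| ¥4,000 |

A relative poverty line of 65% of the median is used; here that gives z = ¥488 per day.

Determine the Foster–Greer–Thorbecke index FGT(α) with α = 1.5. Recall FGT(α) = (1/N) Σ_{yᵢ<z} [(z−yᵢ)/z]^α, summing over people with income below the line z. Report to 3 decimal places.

Below z: ¥200, ¥300, ¥400 (q = 3 of N = 10).
Gap ratios (z−y)/z: (488−200)/488 = 0.5902; (488−300)/488 = 0.3852; (488−400)/488 = 0.1803.
Raised to α = 1.5: 0.45338; 0.23912; 0.07658.
Sum = 0.769068; FGT(1.5) = 0.769068 / 10 = 0.077.

0.077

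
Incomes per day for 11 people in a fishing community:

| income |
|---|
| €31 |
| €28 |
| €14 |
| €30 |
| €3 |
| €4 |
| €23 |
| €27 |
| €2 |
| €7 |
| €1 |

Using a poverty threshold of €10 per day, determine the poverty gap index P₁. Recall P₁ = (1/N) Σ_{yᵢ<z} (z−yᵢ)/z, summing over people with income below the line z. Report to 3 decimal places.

Below z: €1, €2, €3, €4, €7 (q = 5 of N = 11).
Relative gaps: (10−1)/10 = 0.9000; (10−2)/10 = 0.8000; (10−3)/10 = 0.7000; (10−4)/10 = 0.6000; (10−7)/10 = 0.3000.
Σ = 3.300000. Dividing by the full population N = 11 gives P₁ = 0.300.

0.300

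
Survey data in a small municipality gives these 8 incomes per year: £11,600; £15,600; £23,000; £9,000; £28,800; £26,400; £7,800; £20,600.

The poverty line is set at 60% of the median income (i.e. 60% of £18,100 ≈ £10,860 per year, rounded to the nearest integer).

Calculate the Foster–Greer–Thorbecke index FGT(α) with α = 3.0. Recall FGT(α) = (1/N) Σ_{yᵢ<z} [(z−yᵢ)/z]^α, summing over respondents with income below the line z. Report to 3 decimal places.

0.003

Below the line: £7,800, £9,000 (q = 2 of N = 8).
Relative gaps: (10860−7800)/10860 = 0.2818; (10860−9000)/10860 = 0.1713.
Raised to α = 3.0: 0.02237; 0.00502.
Sum = 0.027394; FGT(3.0) = 0.027394 / 8 = 0.003.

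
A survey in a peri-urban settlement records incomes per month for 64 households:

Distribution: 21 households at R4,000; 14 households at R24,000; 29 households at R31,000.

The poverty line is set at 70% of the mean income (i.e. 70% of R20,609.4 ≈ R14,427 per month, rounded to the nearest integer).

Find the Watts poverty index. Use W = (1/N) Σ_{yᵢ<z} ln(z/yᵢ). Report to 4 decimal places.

0.4209

Incomes under z: 21×R4,000 (q = 21 of N = 64).
ln(z/y) terms: ln(14427/4000) = 1.2828 (×21).
W = 26.938949 / 64 = 0.4209.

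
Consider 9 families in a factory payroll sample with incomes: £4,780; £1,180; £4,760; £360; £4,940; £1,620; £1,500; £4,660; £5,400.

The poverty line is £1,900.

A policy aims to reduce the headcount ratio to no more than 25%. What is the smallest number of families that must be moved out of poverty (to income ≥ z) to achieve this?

2

4 of the 9 families are poor, so H = 4/9 = 0.444.
A headcount ratio of at most 25% allows at most ⌊0.25 × 9⌋ = 2 poor families.
So at least 4 − 2 = 2 must be lifted.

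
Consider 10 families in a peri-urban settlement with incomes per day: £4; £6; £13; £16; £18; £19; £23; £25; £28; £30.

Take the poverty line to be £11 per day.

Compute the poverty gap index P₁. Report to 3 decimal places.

Incomes under z: £4, £6 (q = 2 of N = 10).
Relative gaps: (11−4)/11 = 0.6364; (11−6)/11 = 0.4545.
Sum of shortfalls = 1.090909; P₁ averages over all N: 1.090909 / 10 = 0.109.

0.109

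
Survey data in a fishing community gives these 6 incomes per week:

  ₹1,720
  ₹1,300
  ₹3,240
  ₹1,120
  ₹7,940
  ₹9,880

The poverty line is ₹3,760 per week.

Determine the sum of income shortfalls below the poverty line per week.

₹7,660

Below z: ₹1,120, ₹1,300, ₹1,720, ₹3,240 (q = 4 of N = 6).
Individual gaps: 3760−1120 = 2640; 3760−1300 = 2460; 3760−1720 = 2040; 3760−3240 = 520.
Aggregate gap = ₹7,660.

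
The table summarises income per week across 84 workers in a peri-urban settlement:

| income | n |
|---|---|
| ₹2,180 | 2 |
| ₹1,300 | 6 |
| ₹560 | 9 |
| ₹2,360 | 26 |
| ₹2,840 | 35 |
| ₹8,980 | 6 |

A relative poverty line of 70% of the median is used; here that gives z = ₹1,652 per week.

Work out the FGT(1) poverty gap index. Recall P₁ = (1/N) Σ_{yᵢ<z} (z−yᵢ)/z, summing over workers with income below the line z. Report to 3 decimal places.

Poor units: 9×₹560, 6×₹1,300 (q = 15 of N = 84).
Shortfall ratios: (1652−560)/1652 = 0.6610 (×9); (1652−1300)/1652 = 0.2131 (×6).
Sum of shortfalls = 7.227603; P₁ averages over all N: 7.227603 / 84 = 0.086.

0.086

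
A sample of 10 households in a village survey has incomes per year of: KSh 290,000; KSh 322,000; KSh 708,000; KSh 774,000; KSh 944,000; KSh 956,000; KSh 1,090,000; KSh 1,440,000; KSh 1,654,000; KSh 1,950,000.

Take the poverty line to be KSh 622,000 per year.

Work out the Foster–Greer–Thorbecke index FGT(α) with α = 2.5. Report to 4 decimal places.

Incomes under z: KSh 290,000, KSh 322,000 (q = 2 of N = 10).
Relative gaps: (622000−290000)/622000 = 0.5338; (622000−322000)/622000 = 0.4823.
Raised to α = 2.5: 0.20815; 0.16156.
Sum = 0.369704; FGT(2.5) = 0.369704 / 10 = 0.0370.

0.0370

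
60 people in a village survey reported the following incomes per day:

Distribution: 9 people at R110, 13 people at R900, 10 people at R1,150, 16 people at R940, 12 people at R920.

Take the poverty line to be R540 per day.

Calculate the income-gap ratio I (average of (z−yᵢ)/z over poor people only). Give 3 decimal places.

Poor units: 9×R110 (q = 9 of N = 60).
Relative gaps: 0.7963 (×9); sum = 7.166667.
The income-gap ratio divides by q (the poor only): 7.166667 / 9 = 0.796.

0.796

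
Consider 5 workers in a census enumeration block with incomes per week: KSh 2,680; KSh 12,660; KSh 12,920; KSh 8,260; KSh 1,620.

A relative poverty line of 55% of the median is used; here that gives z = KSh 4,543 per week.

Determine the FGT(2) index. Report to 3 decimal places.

Below z: KSh 1,620, KSh 2,680 (q = 2 of N = 5).
Shortfall ratios: (4543−1620)/4543 = 0.6434; (4543−2680)/4543 = 0.4101.
Squared: 0.4140; 0.1682.
Sum = 0.582140; P₂ = 0.582140 / 5 = 0.116.

0.116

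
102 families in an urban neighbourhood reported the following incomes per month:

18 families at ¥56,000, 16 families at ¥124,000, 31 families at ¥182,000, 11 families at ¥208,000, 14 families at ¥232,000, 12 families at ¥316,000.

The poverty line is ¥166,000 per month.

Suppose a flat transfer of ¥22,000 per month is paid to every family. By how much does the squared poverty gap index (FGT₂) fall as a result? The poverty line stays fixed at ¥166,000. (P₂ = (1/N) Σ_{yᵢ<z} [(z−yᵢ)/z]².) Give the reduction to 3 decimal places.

0.036

Before: below the line — 18×¥56,000, 16×¥124,000; squared poverty gap index (FGT₂) = 0.08753.
After the ¥22,000 transfer: below the line — 18×¥78,000, 16×¥146,000; squared poverty gap index (FGT₂) = 0.05187.
Reduction = 0.08753 − 0.05187 = 0.036.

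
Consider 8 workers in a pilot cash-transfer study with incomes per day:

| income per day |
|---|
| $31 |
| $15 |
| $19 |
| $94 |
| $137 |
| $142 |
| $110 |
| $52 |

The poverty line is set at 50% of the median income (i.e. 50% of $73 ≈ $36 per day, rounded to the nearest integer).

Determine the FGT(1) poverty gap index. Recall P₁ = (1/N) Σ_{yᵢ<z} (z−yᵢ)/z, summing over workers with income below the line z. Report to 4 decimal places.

Incomes under z: $15, $19, $31 (q = 3 of N = 8).
Relative gaps: (36−15)/36 = 0.5833; (36−19)/36 = 0.4722; (36−31)/36 = 0.1389.
Sum of shortfalls = 1.194444; P₁ averages over all N: 1.194444 / 8 = 0.1493.

0.1493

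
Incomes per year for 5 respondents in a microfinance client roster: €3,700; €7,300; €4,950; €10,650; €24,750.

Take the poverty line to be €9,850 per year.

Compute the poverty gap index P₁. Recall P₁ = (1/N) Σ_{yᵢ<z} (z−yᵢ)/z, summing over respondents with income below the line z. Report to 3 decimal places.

0.276

Below the line: €3,700, €4,950, €7,300 (q = 3 of N = 5).
Gap ratios (z−y)/z: (9850−3700)/9850 = 0.6244; (9850−4950)/9850 = 0.4975; (9850−7300)/9850 = 0.2589.
Σ = 1.380711. Dividing by the full population N = 5 gives P₁ = 0.276.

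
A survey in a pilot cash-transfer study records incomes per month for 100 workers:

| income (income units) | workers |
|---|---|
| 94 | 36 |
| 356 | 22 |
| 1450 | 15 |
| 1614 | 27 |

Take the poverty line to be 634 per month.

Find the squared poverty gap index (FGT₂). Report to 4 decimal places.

0.3035

Below z: 36×94, 22×356 (q = 58 of N = 100).
Relative gaps: (634−94)/634 = 0.8517 (×36); (634−356)/634 = 0.4385 (×22).
Squared: 0.7255 (×36); 0.1923 (×22).
Sum = 30.346227; P₂ = 30.346227 / 100 = 0.3035.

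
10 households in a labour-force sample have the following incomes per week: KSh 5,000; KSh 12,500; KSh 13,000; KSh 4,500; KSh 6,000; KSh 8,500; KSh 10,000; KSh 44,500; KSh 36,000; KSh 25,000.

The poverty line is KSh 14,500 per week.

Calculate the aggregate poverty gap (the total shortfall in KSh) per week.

Below z: KSh 4,500, KSh 5,000, KSh 6,000, KSh 8,500, KSh 10,000, KSh 12,500, KSh 13,000 (q = 7 of N = 10).
Individual gaps: 14500−4500 = 10000; 14500−5000 = 9500; 14500−6000 = 8500; 14500−8500 = 6000; 14500−10000 = 4500; 14500−12500 = 2000; 14500−13000 = 1500.
Aggregate gap = KSh 42,000.

KSh 42,000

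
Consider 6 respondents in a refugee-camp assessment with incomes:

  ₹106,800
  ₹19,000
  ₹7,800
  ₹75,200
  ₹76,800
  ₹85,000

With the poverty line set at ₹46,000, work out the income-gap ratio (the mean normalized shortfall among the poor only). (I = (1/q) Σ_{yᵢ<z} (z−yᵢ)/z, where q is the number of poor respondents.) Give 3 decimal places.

0.709

Poor units: ₹7,800, ₹19,000 (q = 2 of N = 6).
Shortfall ratios (z−y)/z: 0.8304, 0.5870; sum = 1.417391.
I averages over the q = 2 poor units only: 1.417391 / 2 = 0.709.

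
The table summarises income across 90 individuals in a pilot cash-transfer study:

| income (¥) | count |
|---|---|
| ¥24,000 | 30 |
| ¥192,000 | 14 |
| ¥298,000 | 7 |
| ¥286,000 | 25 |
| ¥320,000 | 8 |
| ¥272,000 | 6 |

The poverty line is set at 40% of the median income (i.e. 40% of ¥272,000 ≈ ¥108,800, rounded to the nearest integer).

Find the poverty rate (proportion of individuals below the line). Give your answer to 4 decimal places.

0.3333

30 of the 90 individuals have income below ¥108,800.
H = 30/90 = 0.3333.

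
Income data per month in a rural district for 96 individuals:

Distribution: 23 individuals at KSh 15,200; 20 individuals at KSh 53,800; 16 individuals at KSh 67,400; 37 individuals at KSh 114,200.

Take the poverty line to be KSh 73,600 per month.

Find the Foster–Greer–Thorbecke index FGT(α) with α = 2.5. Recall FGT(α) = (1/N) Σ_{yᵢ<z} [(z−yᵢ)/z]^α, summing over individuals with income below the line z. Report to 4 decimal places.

0.1425

Incomes under z: 23×KSh 15,200, 20×KSh 53,800, 16×KSh 67,400 (q = 59 of N = 96).
Normalized shortfalls: (73600−15200)/73600 = 0.7935 (×23); (73600−53800)/73600 = 0.2690 (×20); (73600−67400)/73600 = 0.0842 (×16).
Raised to α = 2.5: 0.56084 (×23); 0.03754 (×20); 0.00206 (×16).
Sum = 13.682988; FGT(2.5) = 13.682988 / 96 = 0.1425.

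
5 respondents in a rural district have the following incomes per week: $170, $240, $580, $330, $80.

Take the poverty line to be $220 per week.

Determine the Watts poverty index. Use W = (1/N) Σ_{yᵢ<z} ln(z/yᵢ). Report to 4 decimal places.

Below z: $80, $170 (q = 2 of N = 5).
Log shortfalls: ln(220/80) = 1.0116; ln(220/170) = 0.2578.
W = 1.269430 / 5 = 0.2539.

0.2539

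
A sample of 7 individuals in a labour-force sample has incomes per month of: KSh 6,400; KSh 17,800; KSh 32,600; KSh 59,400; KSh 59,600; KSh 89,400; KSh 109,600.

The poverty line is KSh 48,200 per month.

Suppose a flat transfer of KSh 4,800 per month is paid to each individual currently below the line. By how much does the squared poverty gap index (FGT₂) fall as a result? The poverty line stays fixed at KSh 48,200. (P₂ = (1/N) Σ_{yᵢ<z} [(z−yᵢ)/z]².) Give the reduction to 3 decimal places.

Before: below the line — KSh 6,400, KSh 17,800, KSh 32,600; squared poverty gap index (FGT₂) = 0.17923.
After the KSh 4,800 transfer: below the line — KSh 11,200, KSh 22,600, KSh 37,400; squared poverty gap index (FGT₂) = 0.13165.
Reduction = 0.17923 − 0.13165 = 0.048.

0.048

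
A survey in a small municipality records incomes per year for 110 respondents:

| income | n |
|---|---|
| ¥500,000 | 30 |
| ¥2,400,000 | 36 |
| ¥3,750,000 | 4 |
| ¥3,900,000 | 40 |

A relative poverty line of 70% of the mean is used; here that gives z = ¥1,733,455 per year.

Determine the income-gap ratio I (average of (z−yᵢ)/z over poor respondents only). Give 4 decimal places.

Poor units: 30×¥500,000 (q = 30 of N = 110).
Relative gaps: 0.7116 (×30); sum = 21.346761.
I averages over the q = 30 poor units only: 21.346761 / 30 = 0.7116.

0.7116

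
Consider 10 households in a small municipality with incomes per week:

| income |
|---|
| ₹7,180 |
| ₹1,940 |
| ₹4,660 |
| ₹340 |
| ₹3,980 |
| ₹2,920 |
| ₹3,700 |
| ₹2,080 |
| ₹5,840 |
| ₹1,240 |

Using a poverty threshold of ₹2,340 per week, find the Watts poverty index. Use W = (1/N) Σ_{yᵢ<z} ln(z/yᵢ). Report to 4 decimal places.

0.2869

Below z: ₹340, ₹1,240, ₹1,940, ₹2,080 (q = 4 of N = 10).
ln(z/y) terms: ln(2340/340) = 1.9290; ln(2340/1240) = 0.6350; ln(2340/1940) = 0.1875; ln(2340/2080) = 0.1178.
W = 2.869246 / 10 = 0.2869.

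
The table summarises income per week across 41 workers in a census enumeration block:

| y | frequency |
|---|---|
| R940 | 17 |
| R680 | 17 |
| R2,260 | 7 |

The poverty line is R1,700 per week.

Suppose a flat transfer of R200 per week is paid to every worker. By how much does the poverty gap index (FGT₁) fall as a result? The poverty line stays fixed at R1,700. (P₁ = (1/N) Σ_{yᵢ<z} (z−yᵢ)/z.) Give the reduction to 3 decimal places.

0.098

Before: below the line — 17×R680, 17×R940; poverty gap index (FGT₁) = 0.43415.
After the R200 transfer: below the line — 17×R880, 17×R1,140; poverty gap index (FGT₁) = 0.33659.
Reduction = 0.43415 − 0.33659 = 0.098.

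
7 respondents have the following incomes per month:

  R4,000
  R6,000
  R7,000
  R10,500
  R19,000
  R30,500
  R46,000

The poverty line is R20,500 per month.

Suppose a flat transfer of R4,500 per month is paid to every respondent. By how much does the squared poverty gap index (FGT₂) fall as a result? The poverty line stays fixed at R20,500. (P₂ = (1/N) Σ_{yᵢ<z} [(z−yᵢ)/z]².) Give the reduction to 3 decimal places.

Before: below the line — R4,000, R6,000, R7,000, R10,500, R19,000; squared poverty gap index (FGT₂) = 0.26073.
After the R4,500 transfer: below the line — R8,500, R10,500, R11,500, R15,000; squared poverty gap index (FGT₂) = 0.12076.
Reduction = 0.26073 − 0.12076 = 0.140.

0.140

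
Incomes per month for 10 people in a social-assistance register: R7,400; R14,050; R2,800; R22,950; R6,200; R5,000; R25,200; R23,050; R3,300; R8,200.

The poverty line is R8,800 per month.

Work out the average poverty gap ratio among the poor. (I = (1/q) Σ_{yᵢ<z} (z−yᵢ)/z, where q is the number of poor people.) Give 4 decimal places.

Below z: R2,800, R3,300, R5,000, R6,200, R7,400, R8,200 (q = 6 of N = 10).
Shortfall ratios (z−y)/z: 0.6818, 0.6250, 0.4318, 0.2955, 0.1591, 0.0682; sum = 2.261364.
The income-gap ratio divides by q (the poor only): 2.261364 / 6 = 0.3769.

0.3769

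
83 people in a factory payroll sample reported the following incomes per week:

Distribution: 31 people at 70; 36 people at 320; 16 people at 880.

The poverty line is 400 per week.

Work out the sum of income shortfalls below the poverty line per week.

Poor units: 31×70, 36×320 (q = 67 of N = 83).
Individual gaps: 31×(400−70) = 10230; 36×(400−320) = 2880.
Aggregate gap = 13110.

13110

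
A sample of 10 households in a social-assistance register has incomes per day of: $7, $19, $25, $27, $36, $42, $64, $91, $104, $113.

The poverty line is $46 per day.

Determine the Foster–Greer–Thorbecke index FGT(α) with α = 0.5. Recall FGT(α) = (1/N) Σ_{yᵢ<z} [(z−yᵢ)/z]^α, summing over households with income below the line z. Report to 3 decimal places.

Below the line: $7, $19, $25, $27, $36, $42 (q = 6 of N = 10).
Relative gaps: (46−7)/46 = 0.8478; (46−19)/46 = 0.5870; (46−25)/46 = 0.4565; (46−27)/46 = 0.4130; (46−36)/46 = 0.2174; (46−42)/46 = 0.0870.
Raised to α = 0.5: 0.92077; 0.76613; 0.67566; 0.64268; 0.46625; 0.29488.
Sum = 3.766390; FGT(0.5) = 3.766390 / 10 = 0.377.

0.377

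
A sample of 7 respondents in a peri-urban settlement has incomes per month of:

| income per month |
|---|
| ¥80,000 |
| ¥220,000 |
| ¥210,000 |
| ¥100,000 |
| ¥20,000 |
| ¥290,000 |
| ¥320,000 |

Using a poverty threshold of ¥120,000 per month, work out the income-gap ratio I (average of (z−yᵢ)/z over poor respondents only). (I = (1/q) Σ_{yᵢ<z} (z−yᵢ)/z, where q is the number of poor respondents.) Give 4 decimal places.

Below the line: ¥20,000, ¥80,000, ¥100,000 (q = 3 of N = 7).
Shortfall ratios (z−y)/z: 0.8333, 0.3333, 0.1667; sum = 1.333333.
The income-gap ratio divides by q (the poor only): 1.333333 / 3 = 0.4444.

0.4444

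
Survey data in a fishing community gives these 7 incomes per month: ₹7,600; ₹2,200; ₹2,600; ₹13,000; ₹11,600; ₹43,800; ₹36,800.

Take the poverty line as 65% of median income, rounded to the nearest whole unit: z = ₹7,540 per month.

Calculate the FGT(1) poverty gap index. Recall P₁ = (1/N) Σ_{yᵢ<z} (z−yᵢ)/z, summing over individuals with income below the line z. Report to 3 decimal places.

0.195

Below the line: ₹2,200, ₹2,600 (q = 2 of N = 7).
Shortfall ratios: (7540−2200)/7540 = 0.7082; (7540−2600)/7540 = 0.6552.
Σ = 1.363395. Dividing by the full population N = 7 gives P₁ = 0.195.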